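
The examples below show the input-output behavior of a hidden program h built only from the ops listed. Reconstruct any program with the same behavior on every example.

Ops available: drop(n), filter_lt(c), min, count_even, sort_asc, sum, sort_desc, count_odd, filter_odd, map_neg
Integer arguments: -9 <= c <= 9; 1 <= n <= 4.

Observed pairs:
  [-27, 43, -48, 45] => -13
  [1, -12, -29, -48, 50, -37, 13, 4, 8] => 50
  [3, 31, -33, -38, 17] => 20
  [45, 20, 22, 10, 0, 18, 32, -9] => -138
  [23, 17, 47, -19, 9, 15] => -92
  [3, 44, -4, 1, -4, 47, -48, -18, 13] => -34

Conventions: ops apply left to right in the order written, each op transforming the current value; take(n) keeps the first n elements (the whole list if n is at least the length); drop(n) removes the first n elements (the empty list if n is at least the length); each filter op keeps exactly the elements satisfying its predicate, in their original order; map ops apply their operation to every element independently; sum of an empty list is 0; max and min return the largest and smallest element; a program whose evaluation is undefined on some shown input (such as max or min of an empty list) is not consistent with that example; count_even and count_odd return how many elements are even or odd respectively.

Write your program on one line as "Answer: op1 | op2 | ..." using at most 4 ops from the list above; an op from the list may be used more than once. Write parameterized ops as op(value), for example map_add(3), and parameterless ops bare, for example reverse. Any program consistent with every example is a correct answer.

sort_asc | map_neg | sort_asc | sum

Check, running the answer program on each example:
  [-27, 43, -48, 45] -> [-48, -27, 43, 45] -> [48, 27, -43, -45] -> [-45, -43, 27, 48] -> -13
  [1, -12, -29, -48, 50, -37, 13, 4, 8] -> [-48, -37, -29, -12, 1, 4, 8, 13, 50] -> [48, 37, 29, 12, -1, -4, -8, -13, -50] -> [-50, -13, -8, -4, -1, 12, 29, 37, 48] -> 50
  [3, 31, -33, -38, 17] -> [-38, -33, 3, 17, 31] -> [38, 33, -3, -17, -31] -> [-31, -17, -3, 33, 38] -> 20
  [45, 20, 22, 10, 0, 18, 32, -9] -> [-9, 0, 10, 18, 20, 22, 32, 45] -> [9, 0, -10, -18, -20, -22, -32, -45] -> [-45, -32, -22, -20, -18, -10, 0, 9] -> -138
  [23, 17, 47, -19, 9, 15] -> [-19, 9, 15, 17, 23, 47] -> [19, -9, -15, -17, -23, -47] -> [-47, -23, -17, -15, -9, 19] -> -92
  [3, 44, -4, 1, -4, 47, -48, -18, 13] -> [-48, -18, -4, -4, 1, 3, 13, 44, 47] -> [48, 18, 4, 4, -1, -3, -13, -44, -47] -> [-47, -44, -13, -3, -1, 4, 4, 18, 48] -> -34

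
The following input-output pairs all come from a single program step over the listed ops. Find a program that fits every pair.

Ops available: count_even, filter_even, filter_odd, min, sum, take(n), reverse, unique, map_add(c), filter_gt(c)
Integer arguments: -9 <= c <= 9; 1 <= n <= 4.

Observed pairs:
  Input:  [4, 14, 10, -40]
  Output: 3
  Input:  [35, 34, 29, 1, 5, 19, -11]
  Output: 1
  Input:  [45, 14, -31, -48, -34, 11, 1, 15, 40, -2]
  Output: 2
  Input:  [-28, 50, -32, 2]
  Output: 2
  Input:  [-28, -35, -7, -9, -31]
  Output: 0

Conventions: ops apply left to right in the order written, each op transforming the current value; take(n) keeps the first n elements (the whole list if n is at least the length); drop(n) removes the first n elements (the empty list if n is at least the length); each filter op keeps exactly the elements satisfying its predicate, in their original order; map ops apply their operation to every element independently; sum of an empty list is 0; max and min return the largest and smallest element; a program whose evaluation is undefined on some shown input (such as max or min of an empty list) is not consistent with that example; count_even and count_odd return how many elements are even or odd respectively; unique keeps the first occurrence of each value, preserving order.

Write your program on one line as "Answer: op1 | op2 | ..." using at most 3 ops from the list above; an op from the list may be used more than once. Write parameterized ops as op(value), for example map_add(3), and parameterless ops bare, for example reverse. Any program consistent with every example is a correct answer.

filter_gt(-1) | count_even

Check, running the answer program on each example:
  [4, 14, 10, -40] -> [4, 14, 10] -> 3
  [35, 34, 29, 1, 5, 19, -11] -> [35, 34, 29, 1, 5, 19] -> 1
  [45, 14, -31, -48, -34, 11, 1, 15, 40, -2] -> [45, 14, 11, 1, 15, 40] -> 2
  [-28, 50, -32, 2] -> [50, 2] -> 2
  [-28, -35, -7, -9, -31] -> [] -> 0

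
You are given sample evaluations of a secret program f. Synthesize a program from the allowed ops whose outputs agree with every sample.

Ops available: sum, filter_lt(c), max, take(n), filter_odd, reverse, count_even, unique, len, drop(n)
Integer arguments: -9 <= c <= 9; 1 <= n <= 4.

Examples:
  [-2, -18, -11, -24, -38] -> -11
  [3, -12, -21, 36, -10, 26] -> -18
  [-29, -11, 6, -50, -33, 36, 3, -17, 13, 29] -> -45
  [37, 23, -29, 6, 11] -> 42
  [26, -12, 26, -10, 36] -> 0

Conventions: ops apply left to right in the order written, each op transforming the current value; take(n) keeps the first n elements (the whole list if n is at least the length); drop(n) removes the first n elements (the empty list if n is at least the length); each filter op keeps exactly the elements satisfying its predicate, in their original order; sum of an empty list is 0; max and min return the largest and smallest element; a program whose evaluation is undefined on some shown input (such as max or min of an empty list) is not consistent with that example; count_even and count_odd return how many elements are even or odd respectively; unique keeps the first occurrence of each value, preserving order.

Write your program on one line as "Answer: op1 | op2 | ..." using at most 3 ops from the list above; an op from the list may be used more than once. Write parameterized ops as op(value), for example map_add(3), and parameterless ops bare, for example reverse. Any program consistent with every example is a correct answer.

filter_odd | sum

Check, running the answer program on each example:
  [-2, -18, -11, -24, -38] -> [-11] -> -11
  [3, -12, -21, 36, -10, 26] -> [3, -21] -> -18
  [-29, -11, 6, -50, -33, 36, 3, -17, 13, 29] -> [-29, -11, -33, 3, -17, 13, 29] -> -45
  [37, 23, -29, 6, 11] -> [37, 23, -29, 11] -> 42
  [26, -12, 26, -10, 36] -> [] -> 0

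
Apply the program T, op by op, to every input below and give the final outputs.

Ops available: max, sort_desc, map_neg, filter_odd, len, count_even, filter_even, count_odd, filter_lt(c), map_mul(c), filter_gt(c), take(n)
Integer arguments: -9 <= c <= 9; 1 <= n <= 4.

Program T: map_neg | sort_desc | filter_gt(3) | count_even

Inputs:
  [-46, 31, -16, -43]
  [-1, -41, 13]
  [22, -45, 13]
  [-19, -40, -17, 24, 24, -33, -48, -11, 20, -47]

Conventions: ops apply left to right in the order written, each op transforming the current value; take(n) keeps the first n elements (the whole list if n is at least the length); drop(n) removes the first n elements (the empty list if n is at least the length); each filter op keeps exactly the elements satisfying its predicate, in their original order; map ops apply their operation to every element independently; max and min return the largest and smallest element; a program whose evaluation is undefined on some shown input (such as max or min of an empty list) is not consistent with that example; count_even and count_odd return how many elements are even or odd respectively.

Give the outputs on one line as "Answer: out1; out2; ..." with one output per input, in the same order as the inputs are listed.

Execution, op by op:
  [-46, 31, -16, -43] -> [46, -31, 16, 43] -> [46, 43, 16, -31] -> [46, 43, 16] -> 2
  [-1, -41, 13] -> [1, 41, -13] -> [41, 1, -13] -> [41] -> 0
  [22, -45, 13] -> [-22, 45, -13] -> [45, -13, -22] -> [45] -> 0
  [-19, -40, -17, 24, 24, -33, -48, -11, 20, -47] -> [19, 40, 17, -24, -24, 33, 48, 11, -20, 47] -> [48, 47, 40, 33, 19, 17, 11, -20, -24, -24] -> [48, 47, 40, 33, 19, 17, 11] -> 2

2; 0; 0; 2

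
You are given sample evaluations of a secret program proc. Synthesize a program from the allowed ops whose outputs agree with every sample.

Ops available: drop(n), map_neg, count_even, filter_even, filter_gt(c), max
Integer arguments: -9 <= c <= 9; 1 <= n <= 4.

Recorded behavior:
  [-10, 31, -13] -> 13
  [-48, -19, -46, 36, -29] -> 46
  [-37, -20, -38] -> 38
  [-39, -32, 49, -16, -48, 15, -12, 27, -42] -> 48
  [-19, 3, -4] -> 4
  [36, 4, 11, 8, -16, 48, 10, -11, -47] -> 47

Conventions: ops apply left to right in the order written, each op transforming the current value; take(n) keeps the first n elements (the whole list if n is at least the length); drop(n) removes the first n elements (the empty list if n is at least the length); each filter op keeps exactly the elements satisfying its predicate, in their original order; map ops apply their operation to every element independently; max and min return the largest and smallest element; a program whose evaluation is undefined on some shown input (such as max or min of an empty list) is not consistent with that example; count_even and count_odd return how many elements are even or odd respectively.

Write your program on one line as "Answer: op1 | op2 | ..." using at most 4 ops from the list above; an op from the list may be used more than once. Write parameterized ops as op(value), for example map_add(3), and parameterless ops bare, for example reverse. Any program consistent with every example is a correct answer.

drop(2) | map_neg | max

Check, running the answer program on each example:
  [-10, 31, -13] -> [-13] -> [13] -> 13
  [-48, -19, -46, 36, -29] -> [-46, 36, -29] -> [46, -36, 29] -> 46
  [-37, -20, -38] -> [-38] -> [38] -> 38
  [-39, -32, 49, -16, -48, 15, -12, 27, -42] -> [49, -16, -48, 15, -12, 27, -42] -> [-49, 16, 48, -15, 12, -27, 42] -> 48
  [-19, 3, -4] -> [-4] -> [4] -> 4
  [36, 4, 11, 8, -16, 48, 10, -11, -47] -> [11, 8, -16, 48, 10, -11, -47] -> [-11, -8, 16, -48, -10, 11, 47] -> 47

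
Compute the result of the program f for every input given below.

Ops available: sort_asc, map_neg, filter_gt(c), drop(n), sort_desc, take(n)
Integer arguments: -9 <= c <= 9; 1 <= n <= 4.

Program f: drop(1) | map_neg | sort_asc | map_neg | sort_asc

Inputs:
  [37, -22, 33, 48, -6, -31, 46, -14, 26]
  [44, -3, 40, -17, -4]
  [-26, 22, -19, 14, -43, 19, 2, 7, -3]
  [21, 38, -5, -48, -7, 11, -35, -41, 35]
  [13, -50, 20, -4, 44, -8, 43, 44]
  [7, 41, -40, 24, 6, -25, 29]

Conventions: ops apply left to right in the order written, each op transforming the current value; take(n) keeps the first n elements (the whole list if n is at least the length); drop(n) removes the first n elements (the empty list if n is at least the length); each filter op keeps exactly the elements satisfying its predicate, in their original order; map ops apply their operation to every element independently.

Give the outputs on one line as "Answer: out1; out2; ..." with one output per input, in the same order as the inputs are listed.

Execution, op by op:
  [37, -22, 33, 48, -6, -31, 46, -14, 26] -> [-22, 33, 48, -6, -31, 46, -14, 26] -> [22, -33, -48, 6, 31, -46, 14, -26] -> [-48, -46, -33, -26, 6, 14, 22, 31] -> [48, 46, 33, 26, -6, -14, -22, -31] -> [-31, -22, -14, -6, 26, 33, 46, 48]
  [44, -3, 40, -17, -4] -> [-3, 40, -17, -4] -> [3, -40, 17, 4] -> [-40, 3, 4, 17] -> [40, -3, -4, -17] -> [-17, -4, -3, 40]
  [-26, 22, -19, 14, -43, 19, 2, 7, -3] -> [22, -19, 14, -43, 19, 2, 7, -3] -> [-22, 19, -14, 43, -19, -2, -7, 3] -> [-22, -19, -14, -7, -2, 3, 19, 43] -> [22, 19, 14, 7, 2, -3, -19, -43] -> [-43, -19, -3, 2, 7, 14, 19, 22]
  [21, 38, -5, -48, -7, 11, -35, -41, 35] -> [38, -5, -48, -7, 11, -35, -41, 35] -> [-38, 5, 48, 7, -11, 35, 41, -35] -> [-38, -35, -11, 5, 7, 35, 41, 48] -> [38, 35, 11, -5, -7, -35, -41, -48] -> [-48, -41, -35, -7, -5, 11, 35, 38]
  [13, -50, 20, -4, 44, -8, 43, 44] -> [-50, 20, -4, 44, -8, 43, 44] -> [50, -20, 4, -44, 8, -43, -44] -> [-44, -44, -43, -20, 4, 8, 50] -> [44, 44, 43, 20, -4, -8, -50] -> [-50, -8, -4, 20, 43, 44, 44]
  [7, 41, -40, 24, 6, -25, 29] -> [41, -40, 24, 6, -25, 29] -> [-41, 40, -24, -6, 25, -29] -> [-41, -29, -24, -6, 25, 40] -> [41, 29, 24, 6, -25, -40] -> [-40, -25, 6, 24, 29, 41]

[-31, -22, -14, -6, 26, 33, 46, 48]; [-17, -4, -3, 40]; [-43, -19, -3, 2, 7, 14, 19, 22]; [-48, -41, -35, -7, -5, 11, 35, 38]; [-50, -8, -4, 20, 43, 44, 44]; [-40, -25, 6, 24, 29, 41]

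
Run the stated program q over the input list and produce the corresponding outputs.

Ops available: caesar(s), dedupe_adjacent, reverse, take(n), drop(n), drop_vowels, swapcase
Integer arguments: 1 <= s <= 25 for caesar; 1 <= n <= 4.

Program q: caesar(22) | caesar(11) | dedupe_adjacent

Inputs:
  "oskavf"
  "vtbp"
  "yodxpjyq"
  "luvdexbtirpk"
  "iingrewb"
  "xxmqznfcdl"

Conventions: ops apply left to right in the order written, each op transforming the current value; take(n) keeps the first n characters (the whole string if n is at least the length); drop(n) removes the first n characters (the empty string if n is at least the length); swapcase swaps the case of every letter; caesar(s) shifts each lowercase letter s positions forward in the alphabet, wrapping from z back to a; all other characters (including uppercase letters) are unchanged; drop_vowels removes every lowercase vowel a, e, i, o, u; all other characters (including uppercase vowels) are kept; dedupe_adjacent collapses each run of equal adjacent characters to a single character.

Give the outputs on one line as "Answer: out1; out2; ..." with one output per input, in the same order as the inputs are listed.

"vzrhcm"; "caiw"; "fvkewqfx"; "sbckleiapywr"; "punyldi"; "etxgumjks"

Execution, op by op:
  "oskavf" -> "kogwrb" -> "vzrhcm" -> "vzrhcm"
  "vtbp" -> "rpxl" -> "caiw" -> "caiw"
  "yodxpjyq" -> "ukztlfum" -> "fvkewqfx" -> "fvkewqfx"
  "luvdexbtirpk" -> "hqrzatxpenlg" -> "sbckleiapywr" -> "sbckleiapywr"
  "iingrewb" -> "eejcnasx" -> "ppunyldi" -> "punyldi"
  "xxmqznfcdl" -> "ttimvjbyzh" -> "eetxgumjks" -> "etxgumjks"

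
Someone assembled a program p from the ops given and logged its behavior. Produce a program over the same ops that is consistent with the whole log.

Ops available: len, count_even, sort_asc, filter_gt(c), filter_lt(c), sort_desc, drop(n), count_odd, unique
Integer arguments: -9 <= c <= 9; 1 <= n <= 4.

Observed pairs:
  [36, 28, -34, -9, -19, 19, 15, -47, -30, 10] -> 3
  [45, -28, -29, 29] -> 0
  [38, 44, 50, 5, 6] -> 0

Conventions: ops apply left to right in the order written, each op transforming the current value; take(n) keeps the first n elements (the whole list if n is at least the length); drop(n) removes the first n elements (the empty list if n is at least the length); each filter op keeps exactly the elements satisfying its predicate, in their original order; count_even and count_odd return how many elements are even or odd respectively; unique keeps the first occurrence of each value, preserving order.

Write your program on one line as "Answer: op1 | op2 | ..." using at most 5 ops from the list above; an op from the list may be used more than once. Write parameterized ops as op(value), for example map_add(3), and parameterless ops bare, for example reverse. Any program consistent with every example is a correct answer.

filter_lt(3) | drop(2) | sort_asc | len

Check, running the answer program on each example:
  [36, 28, -34, -9, -19, 19, 15, -47, -30, 10] -> [-34, -9, -19, -47, -30] -> [-19, -47, -30] -> [-47, -30, -19] -> 3
  [45, -28, -29, 29] -> [-28, -29] -> [] -> [] -> 0
  [38, 44, 50, 5, 6] -> [] -> [] -> [] -> 0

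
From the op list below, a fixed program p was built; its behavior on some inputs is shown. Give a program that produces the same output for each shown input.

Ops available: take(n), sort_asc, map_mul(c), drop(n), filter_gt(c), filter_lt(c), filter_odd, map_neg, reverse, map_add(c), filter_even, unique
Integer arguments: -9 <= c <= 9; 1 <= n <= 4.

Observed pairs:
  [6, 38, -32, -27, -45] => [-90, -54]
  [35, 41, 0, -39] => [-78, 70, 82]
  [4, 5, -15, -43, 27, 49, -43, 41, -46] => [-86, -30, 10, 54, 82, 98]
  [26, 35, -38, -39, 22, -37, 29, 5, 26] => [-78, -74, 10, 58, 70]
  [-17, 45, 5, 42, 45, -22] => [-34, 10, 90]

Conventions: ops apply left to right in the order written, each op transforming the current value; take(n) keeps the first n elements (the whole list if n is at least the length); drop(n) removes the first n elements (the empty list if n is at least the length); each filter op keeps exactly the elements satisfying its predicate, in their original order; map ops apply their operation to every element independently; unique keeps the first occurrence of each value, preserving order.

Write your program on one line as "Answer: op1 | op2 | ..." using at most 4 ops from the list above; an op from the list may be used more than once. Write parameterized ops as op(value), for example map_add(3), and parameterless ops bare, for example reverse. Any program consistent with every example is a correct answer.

filter_odd | map_mul(2) | sort_asc | unique

Check, running the answer program on each example:
  [6, 38, -32, -27, -45] -> [-27, -45] -> [-54, -90] -> [-90, -54] -> [-90, -54]
  [35, 41, 0, -39] -> [35, 41, -39] -> [70, 82, -78] -> [-78, 70, 82] -> [-78, 70, 82]
  [4, 5, -15, -43, 27, 49, -43, 41, -46] -> [5, -15, -43, 27, 49, -43, 41] -> [10, -30, -86, 54, 98, -86, 82] -> [-86, -86, -30, 10, 54, 82, 98] -> [-86, -30, 10, 54, 82, 98]
  [26, 35, -38, -39, 22, -37, 29, 5, 26] -> [35, -39, -37, 29, 5] -> [70, -78, -74, 58, 10] -> [-78, -74, 10, 58, 70] -> [-78, -74, 10, 58, 70]
  [-17, 45, 5, 42, 45, -22] -> [-17, 45, 5, 45] -> [-34, 90, 10, 90] -> [-34, 10, 90, 90] -> [-34, 10, 90]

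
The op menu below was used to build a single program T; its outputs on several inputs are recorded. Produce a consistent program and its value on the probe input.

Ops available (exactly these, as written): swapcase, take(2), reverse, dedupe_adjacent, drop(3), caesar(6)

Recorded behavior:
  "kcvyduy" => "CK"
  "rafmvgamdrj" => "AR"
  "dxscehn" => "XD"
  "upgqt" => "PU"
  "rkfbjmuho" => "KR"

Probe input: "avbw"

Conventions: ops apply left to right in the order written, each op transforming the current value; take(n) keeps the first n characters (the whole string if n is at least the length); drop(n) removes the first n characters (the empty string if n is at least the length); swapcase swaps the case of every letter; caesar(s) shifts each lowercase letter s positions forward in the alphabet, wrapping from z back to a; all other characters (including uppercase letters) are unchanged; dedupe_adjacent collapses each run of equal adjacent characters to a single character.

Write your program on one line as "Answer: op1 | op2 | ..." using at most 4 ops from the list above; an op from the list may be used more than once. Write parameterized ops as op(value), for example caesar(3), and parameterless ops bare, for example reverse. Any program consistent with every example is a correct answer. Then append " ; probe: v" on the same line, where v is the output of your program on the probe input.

take(2) | swapcase | reverse ; probe: "VA"

Check, running the answer program on each example:
  "kcvyduy" -> "kc" -> "KC" -> "CK"
  "rafmvgamdrj" -> "ra" -> "RA" -> "AR"
  "dxscehn" -> "dx" -> "DX" -> "XD"
  "upgqt" -> "up" -> "UP" -> "PU"
  "rkfbjmuho" -> "rk" -> "RK" -> "KR"
  probe: "avbw" -> "av" -> "AV" -> "VA"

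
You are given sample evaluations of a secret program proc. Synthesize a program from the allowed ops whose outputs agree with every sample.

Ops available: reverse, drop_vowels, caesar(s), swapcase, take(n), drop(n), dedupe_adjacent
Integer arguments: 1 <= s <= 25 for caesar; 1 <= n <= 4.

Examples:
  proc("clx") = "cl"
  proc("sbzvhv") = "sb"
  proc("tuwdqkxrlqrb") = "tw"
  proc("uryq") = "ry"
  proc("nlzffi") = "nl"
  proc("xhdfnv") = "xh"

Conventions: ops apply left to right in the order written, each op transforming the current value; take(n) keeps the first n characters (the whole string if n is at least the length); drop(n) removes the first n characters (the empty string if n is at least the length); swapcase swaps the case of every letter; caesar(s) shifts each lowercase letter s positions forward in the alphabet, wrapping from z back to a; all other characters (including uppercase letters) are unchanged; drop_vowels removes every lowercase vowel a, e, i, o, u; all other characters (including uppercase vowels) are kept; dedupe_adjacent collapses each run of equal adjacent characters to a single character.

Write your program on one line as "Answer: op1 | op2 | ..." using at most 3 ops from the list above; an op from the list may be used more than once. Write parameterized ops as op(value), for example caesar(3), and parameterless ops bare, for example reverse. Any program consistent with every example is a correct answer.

drop_vowels | take(2)

Check, running the answer program on each example:
  "clx" -> "clx" -> "cl"
  "sbzvhv" -> "sbzvhv" -> "sb"
  "tuwdqkxrlqrb" -> "twdqkxrlqrb" -> "tw"
  "uryq" -> "ryq" -> "ry"
  "nlzffi" -> "nlzff" -> "nl"
  "xhdfnv" -> "xhdfnv" -> "xh"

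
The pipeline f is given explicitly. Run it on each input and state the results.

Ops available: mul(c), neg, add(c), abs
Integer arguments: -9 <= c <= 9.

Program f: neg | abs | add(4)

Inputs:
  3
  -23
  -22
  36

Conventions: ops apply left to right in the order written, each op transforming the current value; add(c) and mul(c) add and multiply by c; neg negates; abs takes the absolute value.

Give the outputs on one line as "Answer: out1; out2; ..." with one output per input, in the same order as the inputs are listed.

7; 27; 26; 40

Execution, op by op:
  3 -> -3 -> 3 -> 7
  -23 -> 23 -> 23 -> 27
  -22 -> 22 -> 22 -> 26
  36 -> -36 -> 36 -> 40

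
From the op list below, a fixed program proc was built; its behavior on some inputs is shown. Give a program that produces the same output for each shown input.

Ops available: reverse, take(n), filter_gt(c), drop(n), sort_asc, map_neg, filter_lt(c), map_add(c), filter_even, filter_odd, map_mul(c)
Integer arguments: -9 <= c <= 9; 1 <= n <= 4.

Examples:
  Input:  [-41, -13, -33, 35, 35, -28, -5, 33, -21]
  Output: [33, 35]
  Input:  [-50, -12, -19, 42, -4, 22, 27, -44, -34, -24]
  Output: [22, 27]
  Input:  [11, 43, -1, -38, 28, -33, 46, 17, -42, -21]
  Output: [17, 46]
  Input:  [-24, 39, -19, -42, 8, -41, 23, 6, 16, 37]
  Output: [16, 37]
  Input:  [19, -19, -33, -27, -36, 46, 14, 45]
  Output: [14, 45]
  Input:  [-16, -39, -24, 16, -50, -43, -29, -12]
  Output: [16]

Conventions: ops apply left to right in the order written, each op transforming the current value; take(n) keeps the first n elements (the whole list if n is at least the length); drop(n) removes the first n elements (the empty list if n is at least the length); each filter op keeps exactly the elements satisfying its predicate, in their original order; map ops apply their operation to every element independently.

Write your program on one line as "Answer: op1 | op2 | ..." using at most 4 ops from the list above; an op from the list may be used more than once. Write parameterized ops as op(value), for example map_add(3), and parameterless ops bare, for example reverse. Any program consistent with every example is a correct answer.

reverse | filter_gt(-5) | take(2) | sort_asc

Check, running the answer program on each example:
  [-41, -13, -33, 35, 35, -28, -5, 33, -21] -> [-21, 33, -5, -28, 35, 35, -33, -13, -41] -> [33, 35, 35] -> [33, 35] -> [33, 35]
  [-50, -12, -19, 42, -4, 22, 27, -44, -34, -24] -> [-24, -34, -44, 27, 22, -4, 42, -19, -12, -50] -> [27, 22, -4, 42] -> [27, 22] -> [22, 27]
  [11, 43, -1, -38, 28, -33, 46, 17, -42, -21] -> [-21, -42, 17, 46, -33, 28, -38, -1, 43, 11] -> [17, 46, 28, -1, 43, 11] -> [17, 46] -> [17, 46]
  [-24, 39, -19, -42, 8, -41, 23, 6, 16, 37] -> [37, 16, 6, 23, -41, 8, -42, -19, 39, -24] -> [37, 16, 6, 23, 8, 39] -> [37, 16] -> [16, 37]
  [19, -19, -33, -27, -36, 46, 14, 45] -> [45, 14, 46, -36, -27, -33, -19, 19] -> [45, 14, 46, 19] -> [45, 14] -> [14, 45]
  [-16, -39, -24, 16, -50, -43, -29, -12] -> [-12, -29, -43, -50, 16, -24, -39, -16] -> [16] -> [16] -> [16]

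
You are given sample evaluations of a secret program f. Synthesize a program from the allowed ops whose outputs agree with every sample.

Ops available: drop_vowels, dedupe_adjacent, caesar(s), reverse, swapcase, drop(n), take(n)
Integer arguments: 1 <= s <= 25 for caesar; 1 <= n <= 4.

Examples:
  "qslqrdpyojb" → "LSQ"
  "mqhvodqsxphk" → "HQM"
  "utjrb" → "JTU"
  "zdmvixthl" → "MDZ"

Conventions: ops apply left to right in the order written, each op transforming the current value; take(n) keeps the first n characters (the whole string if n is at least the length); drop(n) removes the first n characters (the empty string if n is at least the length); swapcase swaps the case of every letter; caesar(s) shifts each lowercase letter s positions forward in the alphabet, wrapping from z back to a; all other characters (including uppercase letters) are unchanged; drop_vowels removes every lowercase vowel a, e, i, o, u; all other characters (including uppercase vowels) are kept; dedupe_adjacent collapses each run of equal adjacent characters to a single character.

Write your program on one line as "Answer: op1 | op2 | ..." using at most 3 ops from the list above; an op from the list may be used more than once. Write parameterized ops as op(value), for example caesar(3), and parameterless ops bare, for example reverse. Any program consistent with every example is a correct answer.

take(3) | swapcase | reverse

Check, running the answer program on each example:
  "qslqrdpyojb" -> "qsl" -> "QSL" -> "LSQ"
  "mqhvodqsxphk" -> "mqh" -> "MQH" -> "HQM"
  "utjrb" -> "utj" -> "UTJ" -> "JTU"
  "zdmvixthl" -> "zdm" -> "ZDM" -> "MDZ"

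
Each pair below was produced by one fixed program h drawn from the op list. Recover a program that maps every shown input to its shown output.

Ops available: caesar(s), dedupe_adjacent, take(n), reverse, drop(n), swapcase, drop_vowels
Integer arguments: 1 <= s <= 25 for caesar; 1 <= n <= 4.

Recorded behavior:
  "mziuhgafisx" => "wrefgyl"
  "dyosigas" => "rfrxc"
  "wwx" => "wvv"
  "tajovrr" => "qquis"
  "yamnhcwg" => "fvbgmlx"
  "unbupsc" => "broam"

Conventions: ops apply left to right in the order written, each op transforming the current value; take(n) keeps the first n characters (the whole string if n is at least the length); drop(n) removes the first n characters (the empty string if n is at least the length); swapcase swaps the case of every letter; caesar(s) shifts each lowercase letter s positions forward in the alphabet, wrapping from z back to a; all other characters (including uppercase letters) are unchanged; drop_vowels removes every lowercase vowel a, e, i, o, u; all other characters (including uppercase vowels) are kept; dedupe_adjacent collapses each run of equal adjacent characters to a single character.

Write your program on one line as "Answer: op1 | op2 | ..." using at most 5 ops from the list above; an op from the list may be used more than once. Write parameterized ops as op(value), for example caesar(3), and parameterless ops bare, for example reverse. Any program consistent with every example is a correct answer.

reverse | drop_vowels | caesar(2) | caesar(23)

Check, running the answer program on each example:
  "mziuhgafisx" -> "xsifaghuizm" -> "xsfghzm" -> "zuhijbo" -> "wrefgyl"
  "dyosigas" -> "sagisoyd" -> "sgsyd" -> "uiuaf" -> "rfrxc"
  "wwx" -> "xww" -> "xww" -> "zyy" -> "wvv"
  "tajovrr" -> "rrvojat" -> "rrvjt" -> "ttxlv" -> "qquis"
  "yamnhcwg" -> "gwchnmay" -> "gwchnmy" -> "iyejpoa" -> "fvbgmlx"
  "unbupsc" -> "cspubnu" -> "cspbn" -> "eurdp" -> "broam"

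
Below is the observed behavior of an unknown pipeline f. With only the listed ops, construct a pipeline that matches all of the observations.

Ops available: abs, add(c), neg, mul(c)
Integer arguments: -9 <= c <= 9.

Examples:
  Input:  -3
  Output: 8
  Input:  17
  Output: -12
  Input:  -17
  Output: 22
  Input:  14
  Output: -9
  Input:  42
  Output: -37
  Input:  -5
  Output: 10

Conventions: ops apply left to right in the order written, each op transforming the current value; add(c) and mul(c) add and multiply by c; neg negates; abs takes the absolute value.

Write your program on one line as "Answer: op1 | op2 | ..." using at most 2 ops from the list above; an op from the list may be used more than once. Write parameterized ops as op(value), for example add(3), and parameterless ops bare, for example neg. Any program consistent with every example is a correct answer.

add(-5) | neg

Check, running the answer program on each example:
  -3 -> -8 -> 8
  17 -> 12 -> -12
  -17 -> -22 -> 22
  14 -> 9 -> -9
  42 -> 37 -> -37
  -5 -> -10 -> 10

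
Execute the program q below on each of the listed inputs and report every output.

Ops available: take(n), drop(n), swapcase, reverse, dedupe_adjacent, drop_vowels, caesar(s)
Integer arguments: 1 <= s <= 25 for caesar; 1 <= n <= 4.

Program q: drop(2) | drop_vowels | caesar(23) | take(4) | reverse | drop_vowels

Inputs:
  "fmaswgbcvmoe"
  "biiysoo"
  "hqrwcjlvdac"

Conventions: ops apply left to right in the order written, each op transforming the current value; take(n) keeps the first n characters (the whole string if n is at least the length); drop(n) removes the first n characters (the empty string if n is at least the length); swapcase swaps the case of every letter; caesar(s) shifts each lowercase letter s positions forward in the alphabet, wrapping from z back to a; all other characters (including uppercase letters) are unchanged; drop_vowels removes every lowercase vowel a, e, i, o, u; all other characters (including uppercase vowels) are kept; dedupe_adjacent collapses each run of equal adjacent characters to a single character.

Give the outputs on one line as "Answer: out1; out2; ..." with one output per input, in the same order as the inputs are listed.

Execution, op by op:
  "fmaswgbcvmoe" -> "aswgbcvmoe" -> "swgbcvm" -> "ptdyzsj" -> "ptdy" -> "ydtp" -> "ydtp"
  "biiysoo" -> "iysoo" -> "ys" -> "vp" -> "vp" -> "pv" -> "pv"
  "hqrwcjlvdac" -> "rwcjlvdac" -> "rwcjlvdc" -> "otzgisaz" -> "otzg" -> "gzto" -> "gzt"

"ydtp"; "pv"; "gzt"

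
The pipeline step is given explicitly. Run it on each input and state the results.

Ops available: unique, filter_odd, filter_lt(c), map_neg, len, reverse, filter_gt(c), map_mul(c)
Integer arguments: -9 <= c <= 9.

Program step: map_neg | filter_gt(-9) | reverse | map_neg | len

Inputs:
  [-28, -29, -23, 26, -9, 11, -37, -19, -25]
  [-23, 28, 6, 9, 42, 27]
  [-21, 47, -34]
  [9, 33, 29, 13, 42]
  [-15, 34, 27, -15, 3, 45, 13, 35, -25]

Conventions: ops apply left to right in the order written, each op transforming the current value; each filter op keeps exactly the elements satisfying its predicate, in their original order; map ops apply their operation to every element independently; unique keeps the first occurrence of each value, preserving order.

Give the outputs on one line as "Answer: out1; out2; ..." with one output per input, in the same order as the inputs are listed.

Execution, op by op:
  [-28, -29, -23, 26, -9, 11, -37, -19, -25] -> [28, 29, 23, -26, 9, -11, 37, 19, 25] -> [28, 29, 23, 9, 37, 19, 25] -> [25, 19, 37, 9, 23, 29, 28] -> [-25, -19, -37, -9, -23, -29, -28] -> 7
  [-23, 28, 6, 9, 42, 27] -> [23, -28, -6, -9, -42, -27] -> [23, -6] -> [-6, 23] -> [6, -23] -> 2
  [-21, 47, -34] -> [21, -47, 34] -> [21, 34] -> [34, 21] -> [-34, -21] -> 2
  [9, 33, 29, 13, 42] -> [-9, -33, -29, -13, -42] -> [] -> [] -> [] -> 0
  [-15, 34, 27, -15, 3, 45, 13, 35, -25] -> [15, -34, -27, 15, -3, -45, -13, -35, 25] -> [15, 15, -3, 25] -> [25, -3, 15, 15] -> [-25, 3, -15, -15] -> 4

7; 2; 2; 0; 4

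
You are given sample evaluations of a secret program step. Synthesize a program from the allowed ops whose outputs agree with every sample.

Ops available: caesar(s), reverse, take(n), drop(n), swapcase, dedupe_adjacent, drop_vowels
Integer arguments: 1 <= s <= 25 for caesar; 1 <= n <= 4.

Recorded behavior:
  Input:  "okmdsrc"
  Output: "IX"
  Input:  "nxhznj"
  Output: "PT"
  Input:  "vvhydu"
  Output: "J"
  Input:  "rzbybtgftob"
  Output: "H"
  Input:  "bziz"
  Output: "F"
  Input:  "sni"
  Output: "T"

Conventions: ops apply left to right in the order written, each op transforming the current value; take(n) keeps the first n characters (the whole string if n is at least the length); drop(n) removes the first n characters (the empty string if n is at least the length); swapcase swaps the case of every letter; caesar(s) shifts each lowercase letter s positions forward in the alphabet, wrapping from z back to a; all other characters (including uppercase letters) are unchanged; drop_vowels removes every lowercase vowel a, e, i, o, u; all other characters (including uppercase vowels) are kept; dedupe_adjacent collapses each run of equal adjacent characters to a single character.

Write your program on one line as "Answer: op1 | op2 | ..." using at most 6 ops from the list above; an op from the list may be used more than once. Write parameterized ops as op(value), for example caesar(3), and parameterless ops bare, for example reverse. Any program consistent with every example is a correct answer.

reverse | take(2) | drop_vowels | caesar(6) | swapcase

Check, running the answer program on each example:
  "okmdsrc" -> "crsdmko" -> "cr" -> "cr" -> "ix" -> "IX"
  "nxhznj" -> "jnzhxn" -> "jn" -> "jn" -> "pt" -> "PT"
  "vvhydu" -> "udyhvv" -> "ud" -> "d" -> "j" -> "J"
  "rzbybtgftob" -> "botfgtbybzr" -> "bo" -> "b" -> "h" -> "H"
  "bziz" -> "zizb" -> "zi" -> "z" -> "f" -> "F"
  "sni" -> "ins" -> "in" -> "n" -> "t" -> "T"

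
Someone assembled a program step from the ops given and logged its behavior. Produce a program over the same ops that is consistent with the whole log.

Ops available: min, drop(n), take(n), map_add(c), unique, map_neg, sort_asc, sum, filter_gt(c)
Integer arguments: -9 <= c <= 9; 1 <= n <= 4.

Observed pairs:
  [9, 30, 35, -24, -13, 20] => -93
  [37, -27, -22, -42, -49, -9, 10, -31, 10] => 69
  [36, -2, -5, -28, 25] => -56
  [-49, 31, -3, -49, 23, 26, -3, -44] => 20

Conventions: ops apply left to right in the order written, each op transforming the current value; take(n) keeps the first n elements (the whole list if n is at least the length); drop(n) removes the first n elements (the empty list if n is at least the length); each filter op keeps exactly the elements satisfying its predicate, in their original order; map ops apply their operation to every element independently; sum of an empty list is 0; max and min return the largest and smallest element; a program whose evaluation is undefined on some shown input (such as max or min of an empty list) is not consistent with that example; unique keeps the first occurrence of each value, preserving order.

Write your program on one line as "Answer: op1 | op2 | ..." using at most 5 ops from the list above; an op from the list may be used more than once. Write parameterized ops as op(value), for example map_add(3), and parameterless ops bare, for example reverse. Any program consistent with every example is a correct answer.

sort_asc | map_neg | map_add(-6) | sum

Check, running the answer program on each example:
  [9, 30, 35, -24, -13, 20] -> [-24, -13, 9, 20, 30, 35] -> [24, 13, -9, -20, -30, -35] -> [18, 7, -15, -26, -36, -41] -> -93
  [37, -27, -22, -42, -49, -9, 10, -31, 10] -> [-49, -42, -31, -27, -22, -9, 10, 10, 37] -> [49, 42, 31, 27, 22, 9, -10, -10, -37] -> [43, 36, 25, 21, 16, 3, -16, -16, -43] -> 69
  [36, -2, -5, -28, 25] -> [-28, -5, -2, 25, 36] -> [28, 5, 2, -25, -36] -> [22, -1, -4, -31, -42] -> -56
  [-49, 31, -3, -49, 23, 26, -3, -44] -> [-49, -49, -44, -3, -3, 23, 26, 31] -> [49, 49, 44, 3, 3, -23, -26, -31] -> [43, 43, 38, -3, -3, -29, -32, -37] -> 20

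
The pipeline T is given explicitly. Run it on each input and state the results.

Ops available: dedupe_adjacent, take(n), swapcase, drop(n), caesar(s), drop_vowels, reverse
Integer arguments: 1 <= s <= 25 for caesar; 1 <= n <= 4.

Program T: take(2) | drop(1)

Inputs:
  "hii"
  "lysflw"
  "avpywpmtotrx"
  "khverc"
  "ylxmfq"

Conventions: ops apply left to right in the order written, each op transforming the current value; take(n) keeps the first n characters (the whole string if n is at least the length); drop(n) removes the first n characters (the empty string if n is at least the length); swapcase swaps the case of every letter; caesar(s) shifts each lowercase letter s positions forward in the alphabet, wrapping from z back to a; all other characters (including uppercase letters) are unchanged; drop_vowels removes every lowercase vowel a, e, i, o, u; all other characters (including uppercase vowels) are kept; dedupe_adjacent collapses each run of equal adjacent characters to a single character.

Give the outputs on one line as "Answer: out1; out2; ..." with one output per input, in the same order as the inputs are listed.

"i"; "y"; "v"; "h"; "l"

Execution, op by op:
  "hii" -> "hi" -> "i"
  "lysflw" -> "ly" -> "y"
  "avpywpmtotrx" -> "av" -> "v"
  "khverc" -> "kh" -> "h"
  "ylxmfq" -> "yl" -> "l"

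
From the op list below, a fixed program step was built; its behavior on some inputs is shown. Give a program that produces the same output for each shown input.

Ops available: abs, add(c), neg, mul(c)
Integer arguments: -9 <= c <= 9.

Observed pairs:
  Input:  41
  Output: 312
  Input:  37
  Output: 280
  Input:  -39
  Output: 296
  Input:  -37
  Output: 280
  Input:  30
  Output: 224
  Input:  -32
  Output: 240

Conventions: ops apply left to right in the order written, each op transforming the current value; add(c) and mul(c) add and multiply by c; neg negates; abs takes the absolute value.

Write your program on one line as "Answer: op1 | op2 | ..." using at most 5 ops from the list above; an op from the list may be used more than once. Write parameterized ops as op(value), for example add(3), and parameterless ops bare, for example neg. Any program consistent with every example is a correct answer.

abs | neg | add(2) | mul(-8)

Check, running the answer program on each example:
  41 -> 41 -> -41 -> -39 -> 312
  37 -> 37 -> -37 -> -35 -> 280
  -39 -> 39 -> -39 -> -37 -> 296
  -37 -> 37 -> -37 -> -35 -> 280
  30 -> 30 -> -30 -> -28 -> 224
  -32 -> 32 -> -32 -> -30 -> 240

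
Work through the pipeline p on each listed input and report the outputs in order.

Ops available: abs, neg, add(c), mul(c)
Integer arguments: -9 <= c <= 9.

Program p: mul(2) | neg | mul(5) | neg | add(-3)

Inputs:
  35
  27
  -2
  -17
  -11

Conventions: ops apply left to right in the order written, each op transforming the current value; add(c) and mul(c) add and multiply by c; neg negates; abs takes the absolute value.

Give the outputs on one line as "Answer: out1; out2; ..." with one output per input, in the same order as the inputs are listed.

Execution, op by op:
  35 -> 70 -> -70 -> -350 -> 350 -> 347
  27 -> 54 -> -54 -> -270 -> 270 -> 267
  -2 -> -4 -> 4 -> 20 -> -20 -> -23
  -17 -> -34 -> 34 -> 170 -> -170 -> -173
  -11 -> -22 -> 22 -> 110 -> -110 -> -113

347; 267; -23; -173; -113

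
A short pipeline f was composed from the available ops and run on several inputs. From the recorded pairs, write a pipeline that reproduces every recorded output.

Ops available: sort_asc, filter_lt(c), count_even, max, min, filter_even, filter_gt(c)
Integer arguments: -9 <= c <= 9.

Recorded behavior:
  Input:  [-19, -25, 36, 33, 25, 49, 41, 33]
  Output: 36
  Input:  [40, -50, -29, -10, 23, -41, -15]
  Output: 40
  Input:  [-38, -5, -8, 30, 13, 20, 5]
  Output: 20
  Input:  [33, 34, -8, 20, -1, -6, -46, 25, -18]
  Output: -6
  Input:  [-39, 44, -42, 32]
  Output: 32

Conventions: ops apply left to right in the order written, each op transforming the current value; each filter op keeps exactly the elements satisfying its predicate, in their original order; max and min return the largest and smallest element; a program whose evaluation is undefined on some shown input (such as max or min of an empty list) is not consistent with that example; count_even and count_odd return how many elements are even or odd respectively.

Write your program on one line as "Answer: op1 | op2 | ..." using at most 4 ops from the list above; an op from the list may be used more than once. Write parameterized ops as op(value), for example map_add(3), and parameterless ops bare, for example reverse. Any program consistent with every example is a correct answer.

filter_gt(-7) | filter_even | min

Check, running the answer program on each example:
  [-19, -25, 36, 33, 25, 49, 41, 33] -> [36, 33, 25, 49, 41, 33] -> [36] -> 36
  [40, -50, -29, -10, 23, -41, -15] -> [40, 23] -> [40] -> 40
  [-38, -5, -8, 30, 13, 20, 5] -> [-5, 30, 13, 20, 5] -> [30, 20] -> 20
  [33, 34, -8, 20, -1, -6, -46, 25, -18] -> [33, 34, 20, -1, -6, 25] -> [34, 20, -6] -> -6
  [-39, 44, -42, 32] -> [44, 32] -> [44, 32] -> 32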